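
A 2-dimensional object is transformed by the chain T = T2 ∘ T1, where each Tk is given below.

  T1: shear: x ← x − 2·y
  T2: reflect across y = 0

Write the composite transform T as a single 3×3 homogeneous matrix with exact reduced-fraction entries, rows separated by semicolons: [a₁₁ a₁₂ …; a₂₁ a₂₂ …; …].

T1 = [1 -2 0; 0 1 0; 0 0 1]
T2·T1 = [1 -2 0; 0 -1 0; 0 0 1]

T = [1 -2 0; 0 -1 0; 0 0 1]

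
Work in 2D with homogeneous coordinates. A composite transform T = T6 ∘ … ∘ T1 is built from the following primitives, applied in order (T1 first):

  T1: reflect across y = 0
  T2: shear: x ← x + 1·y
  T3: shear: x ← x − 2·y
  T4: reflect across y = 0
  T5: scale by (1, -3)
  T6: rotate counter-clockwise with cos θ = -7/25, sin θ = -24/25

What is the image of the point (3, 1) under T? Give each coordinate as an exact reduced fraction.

T1 reflect across y = 0: (3, 1) → (3, -1)
T2 shear: x ← x + 1·y: (3, -1) → (2, -1)
T3 shear: x ← x − 2·y: (2, -1) → (4, -1)
T4 reflect across y = 0: (4, -1) → (4, 1)
T5 scale by (1, -3): (4, 1) → (4, -3)
T6 rotate counter-clockwise with cos θ = -7/25, sin θ = -24/25: (4, -3) → (-4, -3)

T(p) = (-4, -3)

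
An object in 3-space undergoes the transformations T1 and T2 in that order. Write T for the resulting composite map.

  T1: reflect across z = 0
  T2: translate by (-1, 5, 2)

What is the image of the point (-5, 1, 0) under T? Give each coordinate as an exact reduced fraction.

T1 reflect across z = 0: (-5, 1, 0) → (-5, 1, 0)
T2 translate by (-1, 5, 2): (-5, 1, 0) → (-6, 6, 2)

T(p) = (-6, 6, 2)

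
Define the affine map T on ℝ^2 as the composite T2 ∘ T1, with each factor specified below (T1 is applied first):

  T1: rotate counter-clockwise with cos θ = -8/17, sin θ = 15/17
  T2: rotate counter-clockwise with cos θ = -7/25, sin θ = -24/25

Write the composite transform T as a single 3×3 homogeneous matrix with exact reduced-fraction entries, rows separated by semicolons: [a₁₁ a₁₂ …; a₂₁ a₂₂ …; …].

T1 = [-8/17 -15/17 0; 15/17 -8/17 0; 0 0 1]
T2·T1 = [416/425 -87/425 0; 87/425 416/425 0; 0 0 1]

T = [416/425 -87/425 0; 87/425 416/425 0; 0 0 1]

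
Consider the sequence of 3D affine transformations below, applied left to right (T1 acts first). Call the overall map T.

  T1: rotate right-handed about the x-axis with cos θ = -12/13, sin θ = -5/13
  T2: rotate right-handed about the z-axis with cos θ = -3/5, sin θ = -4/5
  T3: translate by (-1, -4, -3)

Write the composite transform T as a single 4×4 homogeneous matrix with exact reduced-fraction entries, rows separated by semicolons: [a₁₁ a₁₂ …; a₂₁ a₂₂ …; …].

T = [-3/5 -48/65 4/13 -1; -4/5 36/65 -3/13 -4; 0 -5/13 -12/13 -3; 0 0 0 1]

T1 = [1 0 0 0; 0 -12/13 5/13 0; 0 -5/13 -12/13 0; 0 0 0 1]
T2·T1 = [-3/5 -48/65 4/13 0; -4/5 36/65 -3/13 0; 0 -5/13 -12/13 0; 0 0 0 1]
T3·…·T1 = [-3/5 -48/65 4/13 -1; -4/5 36/65 -3/13 -4; 0 -5/13 -12/13 -3; 0 0 0 1]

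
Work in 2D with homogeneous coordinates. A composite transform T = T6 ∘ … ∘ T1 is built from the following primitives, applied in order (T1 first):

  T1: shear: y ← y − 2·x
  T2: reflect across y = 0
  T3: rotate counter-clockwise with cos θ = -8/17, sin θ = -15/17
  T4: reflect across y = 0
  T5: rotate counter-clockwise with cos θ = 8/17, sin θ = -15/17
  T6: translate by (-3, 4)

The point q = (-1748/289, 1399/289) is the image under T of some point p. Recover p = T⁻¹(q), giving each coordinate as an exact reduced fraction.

p = (-1, 1)

T1 = [1 0 0; -2 1 0; 0 0 1]
T2·T1 = [1 0 0; 2 -1 0; 0 0 1]
T3·…·T1 = [22/17 -15/17 0; -31/17 8/17 0; 0 0 1]
T4·…·T1 = [22/17 -15/17 0; 31/17 -8/17 0; 0 0 1]
T5·…·T1 = [641/289 -240/289 0; -82/289 161/289 0; 0 0 1]
T6·…·T1 = [641/289 -240/289 -3; -82/289 161/289 4; 0 0 1]
det M = 1; M⁻¹ = [161/289 240/289 -477/289; 82/289 641/289 -2318/289; 0 0 1]
M⁻¹ · (-1748/289, 1399/289)ᵀ = (-1, 1)ᵀ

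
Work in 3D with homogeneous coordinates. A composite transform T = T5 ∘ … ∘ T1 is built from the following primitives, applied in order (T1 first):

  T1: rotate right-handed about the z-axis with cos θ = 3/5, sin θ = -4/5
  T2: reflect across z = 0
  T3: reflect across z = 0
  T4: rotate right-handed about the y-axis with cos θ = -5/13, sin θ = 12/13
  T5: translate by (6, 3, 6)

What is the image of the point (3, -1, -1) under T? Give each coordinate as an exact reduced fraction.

T1 rotate right-handed about the z-axis with cos θ = 3/5, sin θ = -4/5: (3, -1, -1) → (1, -3, -1)
T2 reflect across z = 0: (1, -3, -1) → (1, -3, 1)
T3 reflect across z = 0: (1, -3, 1) → (1, -3, -1)
T4 rotate right-handed about the y-axis with cos θ = -5/13, sin θ = 12/13: (1, -3, -1) → (-17/13, -3, -7/13)
T5 translate by (6, 3, 6): (-17/13, -3, -7/13) → (61/13, 0, 71/13)

T(p) = (61/13, 0, 71/13)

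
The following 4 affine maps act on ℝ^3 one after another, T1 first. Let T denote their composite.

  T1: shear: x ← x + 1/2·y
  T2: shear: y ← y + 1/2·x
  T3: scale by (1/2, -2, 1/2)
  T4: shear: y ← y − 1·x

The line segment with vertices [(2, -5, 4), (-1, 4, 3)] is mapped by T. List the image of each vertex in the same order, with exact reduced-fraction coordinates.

image vertices: (-1/4, 43/4, 2), (1/2, -19/2, 3/2)

T1 shear: x ← x + 1/2·y: (2, -5, 4) → (-1/2, -5, 4); (-1, 4, 3) → (1, 4, 3)
T2 shear: y ← y + 1/2·x: (-1/2, -5, 4) → (-1/2, -21/4, 4); (1, 4, 3) → (1, 9/2, 3)
T3 scale by (1/2, -2, 1/2): (-1/2, -21/4, 4) → (-1/4, 21/2, 2); (1, 9/2, 3) → (1/2, -9, 3/2)
T4 shear: y ← y − 1·x: (-1/4, 21/2, 2) → (-1/4, 43/4, 2); (1/2, -9, 3/2) → (1/2, -19/2, 3/2)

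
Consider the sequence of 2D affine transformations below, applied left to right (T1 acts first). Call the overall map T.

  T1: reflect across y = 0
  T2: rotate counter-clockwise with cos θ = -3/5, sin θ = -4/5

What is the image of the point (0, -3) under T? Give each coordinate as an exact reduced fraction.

T(p) = (12/5, -9/5)

T1 reflect across y = 0: (0, -3) → (0, 3)
T2 rotate counter-clockwise with cos θ = -3/5, sin θ = -4/5: (0, 3) → (12/5, -9/5)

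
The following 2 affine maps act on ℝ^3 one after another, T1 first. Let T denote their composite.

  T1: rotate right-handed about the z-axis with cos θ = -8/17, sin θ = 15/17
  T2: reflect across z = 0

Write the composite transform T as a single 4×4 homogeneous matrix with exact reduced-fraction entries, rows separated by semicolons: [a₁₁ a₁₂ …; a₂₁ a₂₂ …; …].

T1 = [-8/17 -15/17 0 0; 15/17 -8/17 0 0; 0 0 1 0; 0 0 0 1]
T2·T1 = [-8/17 -15/17 0 0; 15/17 -8/17 0 0; 0 0 -1 0; 0 0 0 1]

T = [-8/17 -15/17 0 0; 15/17 -8/17 0 0; 0 0 -1 0; 0 0 0 1]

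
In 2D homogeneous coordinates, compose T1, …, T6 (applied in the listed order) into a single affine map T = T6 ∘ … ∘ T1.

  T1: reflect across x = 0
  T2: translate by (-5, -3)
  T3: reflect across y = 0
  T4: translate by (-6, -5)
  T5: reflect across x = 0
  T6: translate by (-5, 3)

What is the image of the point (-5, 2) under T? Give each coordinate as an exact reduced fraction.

T1 reflect across x = 0: (-5, 2) → (5, 2)
T2 translate by (-5, -3): (5, 2) → (0, -1)
T3 reflect across y = 0: (0, -1) → (0, 1)
T4 translate by (-6, -5): (0, 1) → (-6, -4)
T5 reflect across x = 0: (-6, -4) → (6, -4)
T6 translate by (-5, 3): (6, -4) → (1, -1)

T(p) = (1, -1)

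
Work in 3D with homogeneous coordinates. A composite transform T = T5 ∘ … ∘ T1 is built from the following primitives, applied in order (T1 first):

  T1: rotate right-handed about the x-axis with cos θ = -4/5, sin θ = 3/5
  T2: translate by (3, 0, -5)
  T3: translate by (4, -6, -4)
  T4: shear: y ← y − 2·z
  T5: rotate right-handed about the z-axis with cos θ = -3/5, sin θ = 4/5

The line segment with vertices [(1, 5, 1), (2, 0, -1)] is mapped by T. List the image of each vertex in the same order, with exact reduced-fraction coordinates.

T1 rotate right-handed about the x-axis with cos θ = -4/5, sin θ = 3/5: (1, 5, 1) → (1, -23/5, 11/5); (2, 0, -1) → (2, 3/5, 4/5)
T2 translate by (3, 0, -5): (1, -23/5, 11/5) → (4, -23/5, -14/5); (2, 3/5, 4/5) → (5, 3/5, -21/5)
T3 translate by (4, -6, -4): (4, -23/5, -14/5) → (8, -53/5, -34/5); (5, 3/5, -21/5) → (9, -27/5, -41/5)
T4 shear: y ← y − 2·z: (8, -53/5, -34/5) → (8, 3, -34/5); (9, -27/5, -41/5) → (9, 11, -41/5)
T5 rotate right-handed about the z-axis with cos θ = -3/5, sin θ = 4/5: (8, 3, -34/5) → (-36/5, 23/5, -34/5); (9, 11, -41/5) → (-71/5, 3/5, -41/5)

image vertices: (-36/5, 23/5, -34/5), (-71/5, 3/5, -41/5)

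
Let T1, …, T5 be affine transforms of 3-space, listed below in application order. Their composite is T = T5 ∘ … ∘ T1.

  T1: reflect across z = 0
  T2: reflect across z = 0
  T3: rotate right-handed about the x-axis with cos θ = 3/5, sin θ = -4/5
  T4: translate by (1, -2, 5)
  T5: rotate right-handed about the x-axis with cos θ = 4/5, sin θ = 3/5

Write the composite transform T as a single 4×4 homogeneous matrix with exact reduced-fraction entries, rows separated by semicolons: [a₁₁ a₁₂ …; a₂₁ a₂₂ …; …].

T1 = [1 0 0 0; 0 1 0 0; 0 0 -1 0; 0 0 0 1]
T2·T1 = [1 0 0 0; 0 1 0 0; 0 0 1 0; 0 0 0 1]
T3·…·T1 = [1 0 0 0; 0 3/5 4/5 0; 0 -4/5 3/5 0; 0 0 0 1]
T4·…·T1 = [1 0 0 1; 0 3/5 4/5 -2; 0 -4/5 3/5 5; 0 0 0 1]
T5·…·T1 = [1 0 0 1; 0 24/25 7/25 -23/5; 0 -7/25 24/25 14/5; 0 0 0 1]

T = [1 0 0 1; 0 24/25 7/25 -23/5; 0 -7/25 24/25 14/5; 0 0 0 1]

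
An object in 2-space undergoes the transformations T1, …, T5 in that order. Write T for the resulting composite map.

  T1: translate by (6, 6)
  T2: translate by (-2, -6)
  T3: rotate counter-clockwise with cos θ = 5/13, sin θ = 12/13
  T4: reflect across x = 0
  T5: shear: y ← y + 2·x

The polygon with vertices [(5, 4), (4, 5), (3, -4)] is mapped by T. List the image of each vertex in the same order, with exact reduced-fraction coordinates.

T1 translate by (6, 6): (5, 4) → (11, 10); (4, 5) → (10, 11); (3, -4) → (9, 2)
T2 translate by (-2, -6): (11, 10) → (9, 4); (10, 11) → (8, 5); (9, 2) → (7, -4)
T3 rotate counter-clockwise with cos θ = 5/13, sin θ = 12/13: (9, 4) → (-3/13, 128/13); (8, 5) → (-20/13, 121/13); (7, -4) → (83/13, 64/13)
T4 reflect across x = 0: (-3/13, 128/13) → (3/13, 128/13); (-20/13, 121/13) → (20/13, 121/13); (83/13, 64/13) → (-83/13, 64/13)
T5 shear: y ← y + 2·x: (3/13, 128/13) → (3/13, 134/13); (20/13, 121/13) → (20/13, 161/13); (-83/13, 64/13) → (-83/13, -102/13)

image vertices: (3/13, 134/13), (20/13, 161/13), (-83/13, -102/13)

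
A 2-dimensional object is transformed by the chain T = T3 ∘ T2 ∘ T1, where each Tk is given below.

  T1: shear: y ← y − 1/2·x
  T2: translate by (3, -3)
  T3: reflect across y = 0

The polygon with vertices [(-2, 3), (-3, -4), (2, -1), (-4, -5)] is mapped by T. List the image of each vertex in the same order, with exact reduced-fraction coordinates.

image vertices: (1, -1), (0, 11/2), (5, 5), (-1, 6)

T1 shear: y ← y − 1/2·x: (-2, 3) → (-2, 4); (-3, -4) → (-3, -5/2); (2, -1) → (2, -2); (-4, -5) → (-4, -3)
T2 translate by (3, -3): (-2, 4) → (1, 1); (-3, -5/2) → (0, -11/2); (2, -2) → (5, -5); (-4, -3) → (-1, -6)
T3 reflect across y = 0: (1, 1) → (1, -1); (0, -11/2) → (0, 11/2); (5, -5) → (5, 5); (-1, -6) → (-1, 6)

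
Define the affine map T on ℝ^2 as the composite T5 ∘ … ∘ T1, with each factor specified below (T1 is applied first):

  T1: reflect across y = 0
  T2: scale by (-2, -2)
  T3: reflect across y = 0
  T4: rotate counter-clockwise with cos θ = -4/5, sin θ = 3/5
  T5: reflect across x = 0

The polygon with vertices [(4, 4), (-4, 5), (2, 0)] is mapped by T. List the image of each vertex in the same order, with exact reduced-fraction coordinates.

T1 reflect across y = 0: (4, 4) → (4, -4); (-4, 5) → (-4, -5); (2, 0) → (2, 0)
T2 scale by (-2, -2): (4, -4) → (-8, 8); (-4, -5) → (8, 10); (2, 0) → (-4, 0)
T3 reflect across y = 0: (-8, 8) → (-8, -8); (8, 10) → (8, -10); (-4, 0) → (-4, 0)
T4 rotate counter-clockwise with cos θ = -4/5, sin θ = 3/5: (-8, -8) → (56/5, 8/5); (8, -10) → (-2/5, 64/5); (-4, 0) → (16/5, -12/5)
T5 reflect across x = 0: (56/5, 8/5) → (-56/5, 8/5); (-2/5, 64/5) → (2/5, 64/5); (16/5, -12/5) → (-16/5, -12/5)

image vertices: (-56/5, 8/5), (2/5, 64/5), (-16/5, -12/5)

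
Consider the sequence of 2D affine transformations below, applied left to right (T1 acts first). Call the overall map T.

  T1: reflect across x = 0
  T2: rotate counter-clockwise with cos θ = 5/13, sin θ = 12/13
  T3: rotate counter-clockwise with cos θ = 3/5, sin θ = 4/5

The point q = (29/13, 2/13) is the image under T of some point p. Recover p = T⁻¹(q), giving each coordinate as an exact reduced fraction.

T1 = [-1 0 0; 0 1 0; 0 0 1]
T2·T1 = [-5/13 -12/13 0; -12/13 5/13 0; 0 0 1]
T3·…·T1 = [33/65 -56/65 0; -56/65 -33/65 0; 0 0 1]
det M = -1; M⁻¹ = [33/65 -56/65 0; -56/65 -33/65 0; 0 0 1]
M⁻¹ · (29/13, 2/13)ᵀ = (1, -2)ᵀ

p = (1, -2)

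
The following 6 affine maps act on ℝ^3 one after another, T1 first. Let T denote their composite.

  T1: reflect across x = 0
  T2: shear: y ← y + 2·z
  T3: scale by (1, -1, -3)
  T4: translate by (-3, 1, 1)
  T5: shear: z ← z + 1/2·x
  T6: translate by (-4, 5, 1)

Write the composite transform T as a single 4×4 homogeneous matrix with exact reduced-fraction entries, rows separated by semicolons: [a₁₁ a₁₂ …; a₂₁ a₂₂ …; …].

T1 = [-1 0 0 0; 0 1 0 0; 0 0 1 0; 0 0 0 1]
T2·T1 = [-1 0 0 0; 0 1 2 0; 0 0 1 0; 0 0 0 1]
T3·…·T1 = [-1 0 0 0; 0 -1 -2 0; 0 0 -3 0; 0 0 0 1]
T4·…·T1 = [-1 0 0 -3; 0 -1 -2 1; 0 0 -3 1; 0 0 0 1]
T5·…·T1 = [-1 0 0 -3; 0 -1 -2 1; -1/2 0 -3 -1/2; 0 0 0 1]
T6·…·T1 = [-1 0 0 -7; 0 -1 -2 6; -1/2 0 -3 1/2; 0 0 0 1]

T = [-1 0 0 -7; 0 -1 -2 6; -1/2 0 -3 1/2; 0 0 0 1]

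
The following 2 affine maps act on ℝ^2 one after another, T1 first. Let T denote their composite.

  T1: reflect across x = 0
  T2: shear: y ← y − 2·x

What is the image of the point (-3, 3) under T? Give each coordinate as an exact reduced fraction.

T(p) = (3, -3)

T1 reflect across x = 0: (-3, 3) → (3, 3)
T2 shear: y ← y − 2·x: (3, 3) → (3, -3)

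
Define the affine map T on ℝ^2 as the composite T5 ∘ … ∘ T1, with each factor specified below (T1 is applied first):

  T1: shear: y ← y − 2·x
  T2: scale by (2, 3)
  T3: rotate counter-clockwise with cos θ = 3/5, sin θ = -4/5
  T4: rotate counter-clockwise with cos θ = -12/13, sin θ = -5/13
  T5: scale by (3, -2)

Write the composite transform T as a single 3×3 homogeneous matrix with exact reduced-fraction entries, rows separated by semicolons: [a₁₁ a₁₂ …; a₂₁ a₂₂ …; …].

T = [258/65 -297/65 0; -804/65 336/65 0; 0 0 1]

T1 = [1 0 0; -2 1 0; 0 0 1]
T2·T1 = [2 0 0; -6 3 0; 0 0 1]
T3·…·T1 = [-18/5 12/5 0; -26/5 9/5 0; 0 0 1]
T4·…·T1 = [86/65 -99/65 0; 402/65 -168/65 0; 0 0 1]
T5·…·T1 = [258/65 -297/65 0; -804/65 336/65 0; 0 0 1]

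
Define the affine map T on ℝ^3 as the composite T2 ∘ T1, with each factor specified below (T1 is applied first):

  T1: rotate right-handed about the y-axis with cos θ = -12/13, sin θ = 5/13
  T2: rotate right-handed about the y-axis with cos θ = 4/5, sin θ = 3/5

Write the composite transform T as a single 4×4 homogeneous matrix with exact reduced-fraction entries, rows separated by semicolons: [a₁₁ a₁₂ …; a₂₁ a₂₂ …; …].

T1 = [-12/13 0 5/13 0; 0 1 0 0; -5/13 0 -12/13 0; 0 0 0 1]
T2·T1 = [-63/65 0 -16/65 0; 0 1 0 0; 16/65 0 -63/65 0; 0 0 0 1]

T = [-63/65 0 -16/65 0; 0 1 0 0; 16/65 0 -63/65 0; 0 0 0 1]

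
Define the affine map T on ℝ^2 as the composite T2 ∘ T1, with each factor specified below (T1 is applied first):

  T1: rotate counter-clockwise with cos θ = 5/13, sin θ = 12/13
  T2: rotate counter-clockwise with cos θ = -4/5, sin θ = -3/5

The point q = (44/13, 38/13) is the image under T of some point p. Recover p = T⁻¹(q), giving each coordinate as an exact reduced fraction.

T1 = [5/13 -12/13 0; 12/13 5/13 0; 0 0 1]
T2·T1 = [16/65 63/65 0; -63/65 16/65 0; 0 0 1]
det M = 1; M⁻¹ = [16/65 -63/65 0; 63/65 16/65 0; 0 0 1]
M⁻¹ · (44/13, 38/13)ᵀ = (-2, 4)ᵀ

p = (-2, 4)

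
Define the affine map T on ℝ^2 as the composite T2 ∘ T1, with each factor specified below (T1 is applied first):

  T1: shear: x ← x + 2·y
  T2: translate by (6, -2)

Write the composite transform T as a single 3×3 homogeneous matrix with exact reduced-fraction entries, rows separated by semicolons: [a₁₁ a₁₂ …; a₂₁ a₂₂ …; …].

T1 = [1 2 0; 0 1 0; 0 0 1]
T2·T1 = [1 2 6; 0 1 -2; 0 0 1]

T = [1 2 6; 0 1 -2; 0 0 1]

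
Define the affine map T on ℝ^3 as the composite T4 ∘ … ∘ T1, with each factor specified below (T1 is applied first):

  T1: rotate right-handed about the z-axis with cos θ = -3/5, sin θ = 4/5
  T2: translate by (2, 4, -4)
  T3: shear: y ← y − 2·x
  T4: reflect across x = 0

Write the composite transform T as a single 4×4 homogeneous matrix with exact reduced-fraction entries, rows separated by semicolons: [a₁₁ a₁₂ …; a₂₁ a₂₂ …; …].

T1 = [-3/5 -4/5 0 0; 4/5 -3/5 0 0; 0 0 1 0; 0 0 0 1]
T2·T1 = [-3/5 -4/5 0 2; 4/5 -3/5 0 4; 0 0 1 -4; 0 0 0 1]
T3·…·T1 = [-3/5 -4/5 0 2; 2 1 0 0; 0 0 1 -4; 0 0 0 1]
T4·…·T1 = [3/5 4/5 0 -2; 2 1 0 0; 0 0 1 -4; 0 0 0 1]

T = [3/5 4/5 0 -2; 2 1 0 0; 0 0 1 -4; 0 0 0 1]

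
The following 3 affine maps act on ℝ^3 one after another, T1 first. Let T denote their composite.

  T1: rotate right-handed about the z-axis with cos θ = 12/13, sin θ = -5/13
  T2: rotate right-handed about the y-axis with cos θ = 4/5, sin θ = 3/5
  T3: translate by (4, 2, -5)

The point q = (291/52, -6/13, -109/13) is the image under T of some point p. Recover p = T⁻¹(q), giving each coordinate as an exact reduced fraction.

p = (4, -1, -7/4)

T1 = [12/13 5/13 0 0; -5/13 12/13 0 0; 0 0 1 0; 0 0 0 1]
T2·T1 = [48/65 4/13 3/5 0; -5/13 12/13 0 0; -36/65 -3/13 4/5 0; 0 0 0 1]
T3·…·T1 = [48/65 4/13 3/5 4; -5/13 12/13 0 2; -36/65 -3/13 4/5 -5; 0 0 0 1]
det M = 1; M⁻¹ = [48/65 -5/13 -36/65 -322/65; 4/13 12/13 -3/13 -55/13; 3/5 0 4/5 8/5; 0 0 0 1]
M⁻¹ · (291/52, -6/13, -109/13)ᵀ = (4, -1, -7/4)ᵀ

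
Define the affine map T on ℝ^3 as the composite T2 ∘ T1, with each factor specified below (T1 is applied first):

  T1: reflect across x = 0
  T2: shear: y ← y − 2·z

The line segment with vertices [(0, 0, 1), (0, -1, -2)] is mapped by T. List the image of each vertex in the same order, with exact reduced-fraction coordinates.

T1 reflect across x = 0: (0, 0, 1) → (0, 0, 1); (0, -1, -2) → (0, -1, -2)
T2 shear: y ← y − 2·z: (0, 0, 1) → (0, -2, 1); (0, -1, -2) → (0, 3, -2)

image vertices: (0, -2, 1), (0, 3, -2)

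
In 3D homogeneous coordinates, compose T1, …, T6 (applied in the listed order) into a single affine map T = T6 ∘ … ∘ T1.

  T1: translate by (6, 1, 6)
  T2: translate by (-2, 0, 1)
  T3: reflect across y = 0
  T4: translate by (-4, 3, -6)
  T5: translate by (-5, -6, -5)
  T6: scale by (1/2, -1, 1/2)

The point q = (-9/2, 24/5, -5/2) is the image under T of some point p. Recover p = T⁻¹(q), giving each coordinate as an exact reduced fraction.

T1 = [1 0 0 6; 0 1 0 1; 0 0 1 6; 0 0 0 1]
T2·T1 = [1 0 0 4; 0 1 0 1; 0 0 1 7; 0 0 0 1]
T3·…·T1 = [1 0 0 4; 0 -1 0 -1; 0 0 1 7; 0 0 0 1]
T4·…·T1 = [1 0 0 0; 0 -1 0 2; 0 0 1 1; 0 0 0 1]
T5·…·T1 = [1 0 0 -5; 0 -1 0 -4; 0 0 1 -4; 0 0 0 1]
T6·…·T1 = [1/2 0 0 -5/2; 0 1 0 4; 0 0 1/2 -2; 0 0 0 1]
det M = 1/4; M⁻¹ = [2 0 0 5; 0 1 0 -4; 0 0 2 4; 0 0 0 1]
M⁻¹ · (-9/2, 24/5, -5/2)ᵀ = (-4, 4/5, -1)ᵀ

p = (-4, 4/5, -1)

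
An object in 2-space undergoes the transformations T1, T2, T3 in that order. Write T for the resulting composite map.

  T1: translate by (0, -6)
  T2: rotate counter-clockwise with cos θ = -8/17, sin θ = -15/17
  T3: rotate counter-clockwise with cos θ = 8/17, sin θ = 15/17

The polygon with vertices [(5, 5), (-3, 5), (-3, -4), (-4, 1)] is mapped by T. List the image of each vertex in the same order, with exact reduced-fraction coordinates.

T1 translate by (0, -6): (5, 5) → (5, -1); (-3, 5) → (-3, -1); (-3, -4) → (-3, -10); (-4, 1) → (-4, -5)
T2 rotate counter-clockwise with cos θ = -8/17, sin θ = -15/17: (5, -1) → (-55/17, -67/17); (-3, -1) → (9/17, 53/17); (-3, -10) → (-126/17, 125/17); (-4, -5) → (-43/17, 100/17)
T3 rotate counter-clockwise with cos θ = 8/17, sin θ = 15/17: (-55/17, -67/17) → (565/289, -1361/289); (9/17, 53/17) → (-723/289, 559/289); (-126/17, 125/17) → (-2883/289, -890/289); (-43/17, 100/17) → (-1844/289, 155/289)

image vertices: (565/289, -1361/289), (-723/289, 559/289), (-2883/289, -890/289), (-1844/289, 155/289)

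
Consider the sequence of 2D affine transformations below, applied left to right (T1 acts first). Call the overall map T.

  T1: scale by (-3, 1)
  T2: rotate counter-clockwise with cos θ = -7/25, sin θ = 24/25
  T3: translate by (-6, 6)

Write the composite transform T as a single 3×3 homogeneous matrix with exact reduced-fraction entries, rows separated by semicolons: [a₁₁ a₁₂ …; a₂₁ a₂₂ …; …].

T = [21/25 -24/25 -6; -72/25 -7/25 6; 0 0 1]

T1 = [-3 0 0; 0 1 0; 0 0 1]
T2·T1 = [21/25 -24/25 0; -72/25 -7/25 0; 0 0 1]
T3·…·T1 = [21/25 -24/25 -6; -72/25 -7/25 6; 0 0 1]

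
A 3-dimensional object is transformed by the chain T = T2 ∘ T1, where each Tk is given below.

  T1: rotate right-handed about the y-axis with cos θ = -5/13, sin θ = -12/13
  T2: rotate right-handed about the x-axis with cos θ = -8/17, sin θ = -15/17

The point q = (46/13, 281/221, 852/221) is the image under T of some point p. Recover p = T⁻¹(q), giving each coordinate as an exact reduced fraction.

T1 = [-5/13 0 -12/13 0; 0 1 0 0; 12/13 0 -5/13 0; 0 0 0 1]
T2·T1 = [-5/13 0 -12/13 0; 180/221 -8/17 -75/221 0; -96/221 -15/17 40/221 0; 0 0 0 1]
det M = 1; M⁻¹ = [-5/13 180/221 -96/221 0; 0 -8/17 -15/17 0; -12/13 -75/221 40/221 0; 0 0 0 1]
M⁻¹ · (46/13, 281/221, 852/221)ᵀ = (-2, -4, -3)ᵀ

p = (-2, -4, -3)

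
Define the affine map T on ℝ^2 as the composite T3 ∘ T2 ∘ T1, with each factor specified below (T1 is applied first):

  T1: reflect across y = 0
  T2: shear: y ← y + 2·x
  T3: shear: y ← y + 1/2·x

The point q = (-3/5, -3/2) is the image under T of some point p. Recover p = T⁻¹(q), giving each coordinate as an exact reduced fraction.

T1 = [1 0 0; 0 -1 0; 0 0 1]
T2·T1 = [1 0 0; 2 -1 0; 0 0 1]
T3·…·T1 = [1 0 0; 5/2 -1 0; 0 0 1]
det M = -1; M⁻¹ = [1 0 0; 5/2 -1 0; 0 0 1]
M⁻¹ · (-3/5, -3/2)ᵀ = (-3/5, 0)ᵀ

p = (-3/5, 0)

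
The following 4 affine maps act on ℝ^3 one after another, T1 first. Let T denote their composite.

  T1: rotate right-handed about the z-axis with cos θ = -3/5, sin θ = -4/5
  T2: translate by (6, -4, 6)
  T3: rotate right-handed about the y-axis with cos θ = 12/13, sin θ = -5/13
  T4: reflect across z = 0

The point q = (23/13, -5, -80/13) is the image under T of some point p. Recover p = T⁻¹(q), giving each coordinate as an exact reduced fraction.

p = (2, -1, -1)

T1 = [-3/5 4/5 0 0; -4/5 -3/5 0 0; 0 0 1 0; 0 0 0 1]
T2·T1 = [-3/5 4/5 0 6; -4/5 -3/5 0 -4; 0 0 1 6; 0 0 0 1]
T3·…·T1 = [-36/65 48/65 -5/13 42/13; -4/5 -3/5 0 -4; -3/13 4/13 12/13 102/13; 0 0 0 1]
T4·…·T1 = [-36/65 48/65 -5/13 42/13; -4/5 -3/5 0 -4; 3/13 -4/13 -12/13 -102/13; 0 0 0 1]
det M = -1; M⁻¹ = [-36/65 -4/5 3/13 2/5; 48/65 -3/5 -4/13 -36/5; -5/13 0 -12/13 -6; 0 0 0 1]
M⁻¹ · (23/13, -5, -80/13)ᵀ = (2, -1, -1)ᵀ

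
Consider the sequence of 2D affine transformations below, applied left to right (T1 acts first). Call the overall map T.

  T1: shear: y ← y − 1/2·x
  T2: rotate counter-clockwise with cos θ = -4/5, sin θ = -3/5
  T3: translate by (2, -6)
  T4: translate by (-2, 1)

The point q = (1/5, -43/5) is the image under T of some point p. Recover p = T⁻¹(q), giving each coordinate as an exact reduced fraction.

T1 = [1 0 0; -1/2 1 0; 0 0 1]
T2·T1 = [-11/10 3/5 0; -1/5 -4/5 0; 0 0 1]
T3·…·T1 = [-11/10 3/5 2; -1/5 -4/5 -6; 0 0 1]
T4·…·T1 = [-11/10 3/5 0; -1/5 -4/5 -5; 0 0 1]
det M = 1; M⁻¹ = [-4/5 -3/5 -3; 1/5 -11/10 -11/2; 0 0 1]
M⁻¹ · (1/5, -43/5)ᵀ = (2, 4)ᵀ

p = (2, 4)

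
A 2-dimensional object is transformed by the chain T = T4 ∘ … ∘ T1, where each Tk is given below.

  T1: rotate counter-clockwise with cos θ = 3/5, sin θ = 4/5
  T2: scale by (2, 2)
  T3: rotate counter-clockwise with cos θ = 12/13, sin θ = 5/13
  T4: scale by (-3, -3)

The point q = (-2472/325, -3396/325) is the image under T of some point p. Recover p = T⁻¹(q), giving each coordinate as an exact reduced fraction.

p = (2, -4/5)

T1 = [3/5 -4/5 0; 4/5 3/5 0; 0 0 1]
T2·T1 = [6/5 -8/5 0; 8/5 6/5 0; 0 0 1]
T3·…·T1 = [32/65 -126/65 0; 126/65 32/65 0; 0 0 1]
T4·…·T1 = [-96/65 378/65 0; -378/65 -96/65 0; 0 0 1]
det M = 36; M⁻¹ = [-8/195 -21/130 0; 21/130 -8/195 0; 0 0 1]
M⁻¹ · (-2472/325, -3396/325)ᵀ = (2, -4/5)ᵀ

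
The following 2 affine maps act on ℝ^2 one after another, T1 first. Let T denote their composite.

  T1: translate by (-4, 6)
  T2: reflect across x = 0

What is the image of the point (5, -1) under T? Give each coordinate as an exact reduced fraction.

T1 translate by (-4, 6): (5, -1) → (1, 5)
T2 reflect across x = 0: (1, 5) → (-1, 5)

T(p) = (-1, 5)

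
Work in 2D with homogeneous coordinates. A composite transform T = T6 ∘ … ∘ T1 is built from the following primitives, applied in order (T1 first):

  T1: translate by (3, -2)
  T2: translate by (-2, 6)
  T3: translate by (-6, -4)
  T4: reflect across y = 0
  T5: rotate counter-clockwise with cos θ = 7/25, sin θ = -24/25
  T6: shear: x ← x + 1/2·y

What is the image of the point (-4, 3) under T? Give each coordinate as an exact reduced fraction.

T1 translate by (3, -2): (-4, 3) → (-1, 1)
T2 translate by (-2, 6): (-1, 1) → (-3, 7)
T3 translate by (-6, -4): (-3, 7) → (-9, 3)
T4 reflect across y = 0: (-9, 3) → (-9, -3)
T5 rotate counter-clockwise with cos θ = 7/25, sin θ = -24/25: (-9, -3) → (-27/5, 39/5)
T6 shear: x ← x + 1/2·y: (-27/5, 39/5) → (-3/2, 39/5)

T(p) = (-3/2, 39/5)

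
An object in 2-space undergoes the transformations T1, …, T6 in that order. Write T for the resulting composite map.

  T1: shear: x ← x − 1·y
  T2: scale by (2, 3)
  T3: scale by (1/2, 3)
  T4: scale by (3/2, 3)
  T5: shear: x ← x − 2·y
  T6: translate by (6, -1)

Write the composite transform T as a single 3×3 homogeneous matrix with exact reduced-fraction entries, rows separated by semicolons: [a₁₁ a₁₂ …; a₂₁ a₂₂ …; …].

T = [3/2 -111/2 6; 0 27 -1; 0 0 1]

T1 = [1 -1 0; 0 1 0; 0 0 1]
T2·T1 = [2 -2 0; 0 3 0; 0 0 1]
T3·…·T1 = [1 -1 0; 0 9 0; 0 0 1]
T4·…·T1 = [3/2 -3/2 0; 0 27 0; 0 0 1]
T5·…·T1 = [3/2 -111/2 0; 0 27 0; 0 0 1]
T6·…·T1 = [3/2 -111/2 6; 0 27 -1; 0 0 1]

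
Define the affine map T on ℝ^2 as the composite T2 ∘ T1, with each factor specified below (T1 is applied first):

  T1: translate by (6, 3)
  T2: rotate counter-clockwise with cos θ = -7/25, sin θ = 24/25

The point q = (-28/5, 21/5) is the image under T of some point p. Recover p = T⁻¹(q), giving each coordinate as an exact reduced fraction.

p = (-2/5, 6/5)

T1 = [1 0 6; 0 1 3; 0 0 1]
T2·T1 = [-7/25 -24/25 -114/25; 24/25 -7/25 123/25; 0 0 1]
det M = 1; M⁻¹ = [-7/25 24/25 -6; -24/25 -7/25 -3; 0 0 1]
M⁻¹ · (-28/5, 21/5)ᵀ = (-2/5, 6/5)ᵀ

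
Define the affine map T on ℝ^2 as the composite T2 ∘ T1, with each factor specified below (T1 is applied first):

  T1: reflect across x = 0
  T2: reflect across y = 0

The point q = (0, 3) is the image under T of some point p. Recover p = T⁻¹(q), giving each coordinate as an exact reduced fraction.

p = (0, -3)

T1 = [-1 0 0; 0 1 0; 0 0 1]
T2·T1 = [-1 0 0; 0 -1 0; 0 0 1]
det M = 1; M⁻¹ = [-1 0 0; 0 -1 0; 0 0 1]
M⁻¹ · (0, 3)ᵀ = (0, -3)ᵀ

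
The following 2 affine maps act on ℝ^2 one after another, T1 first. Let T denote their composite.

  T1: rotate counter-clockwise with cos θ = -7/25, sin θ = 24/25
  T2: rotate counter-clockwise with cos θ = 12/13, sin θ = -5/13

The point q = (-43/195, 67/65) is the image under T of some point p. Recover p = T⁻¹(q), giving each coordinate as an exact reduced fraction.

p = (1, 1/3)

T1 = [-7/25 -24/25 0; 24/25 -7/25 0; 0 0 1]
T2·T1 = [36/325 -323/325 0; 323/325 36/325 0; 0 0 1]
det M = 1; M⁻¹ = [36/325 323/325 0; -323/325 36/325 0; 0 0 1]
M⁻¹ · (-43/195, 67/65)ᵀ = (1, 1/3)ᵀ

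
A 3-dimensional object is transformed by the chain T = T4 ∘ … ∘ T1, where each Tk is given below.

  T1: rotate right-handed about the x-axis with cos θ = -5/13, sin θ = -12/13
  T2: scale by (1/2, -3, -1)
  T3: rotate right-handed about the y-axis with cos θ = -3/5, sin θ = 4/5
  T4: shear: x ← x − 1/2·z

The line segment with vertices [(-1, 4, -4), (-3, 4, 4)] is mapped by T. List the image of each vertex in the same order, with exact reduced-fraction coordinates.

T1 rotate right-handed about the x-axis with cos θ = -5/13, sin θ = -12/13: (-1, 4, -4) → (-1, -68/13, -28/13); (-3, 4, 4) → (-3, 28/13, -68/13)
T2 scale by (1/2, -3, -1): (-1, -68/13, -28/13) → (-1/2, 204/13, 28/13); (-3, 28/13, -68/13) → (-3/2, -84/13, 68/13)
T3 rotate right-handed about the y-axis with cos θ = -3/5, sin θ = 4/5: (-1/2, 204/13, 28/13) → (263/130, 204/13, -58/65); (-3/2, -84/13, 68/13) → (661/130, -84/13, -126/65)
T4 shear: x ← x − 1/2·z: (263/130, 204/13, -58/65) → (321/130, 204/13, -58/65); (661/130, -84/13, -126/65) → (787/130, -84/13, -126/65)

image vertices: (321/130, 204/13, -58/65), (787/130, -84/13, -126/65)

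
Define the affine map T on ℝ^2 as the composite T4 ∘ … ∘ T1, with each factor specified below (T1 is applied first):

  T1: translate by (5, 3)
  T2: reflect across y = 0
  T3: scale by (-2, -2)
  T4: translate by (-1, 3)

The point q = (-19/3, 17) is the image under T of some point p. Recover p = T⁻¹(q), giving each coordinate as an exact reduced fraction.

T1 = [1 0 5; 0 1 3; 0 0 1]
T2·T1 = [1 0 5; 0 -1 -3; 0 0 1]
T3·…·T1 = [-2 0 -10; 0 2 6; 0 0 1]
T4·…·T1 = [-2 0 -11; 0 2 9; 0 0 1]
det M = -4; M⁻¹ = [-1/2 0 -11/2; 0 1/2 -9/2; 0 0 1]
M⁻¹ · (-19/3, 17)ᵀ = (-7/3, 4)ᵀ

p = (-7/3, 4)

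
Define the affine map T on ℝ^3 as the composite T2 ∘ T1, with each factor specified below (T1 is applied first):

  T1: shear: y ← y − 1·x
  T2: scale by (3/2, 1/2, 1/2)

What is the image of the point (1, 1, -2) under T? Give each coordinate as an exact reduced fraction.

T(p) = (3/2, 0, -1)

T1 shear: y ← y − 1·x: (1, 1, -2) → (1, 0, -2)
T2 scale by (3/2, 1/2, 1/2): (1, 0, -2) → (3/2, 0, -1)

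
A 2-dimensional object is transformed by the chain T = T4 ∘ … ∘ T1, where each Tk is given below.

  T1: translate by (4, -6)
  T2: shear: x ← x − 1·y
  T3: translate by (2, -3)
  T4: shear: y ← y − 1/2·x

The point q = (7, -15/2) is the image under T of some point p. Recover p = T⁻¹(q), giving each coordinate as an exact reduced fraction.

p = (0, 5)

T1 = [1 0 4; 0 1 -6; 0 0 1]
T2·T1 = [1 -1 10; 0 1 -6; 0 0 1]
T3·…·T1 = [1 -1 12; 0 1 -9; 0 0 1]
T4·…·T1 = [1 -1 12; -1/2 3/2 -15; 0 0 1]
det M = 1; M⁻¹ = [3/2 1 -3; 1/2 1 9; 0 0 1]
M⁻¹ · (7, -15/2)ᵀ = (0, 5)ᵀ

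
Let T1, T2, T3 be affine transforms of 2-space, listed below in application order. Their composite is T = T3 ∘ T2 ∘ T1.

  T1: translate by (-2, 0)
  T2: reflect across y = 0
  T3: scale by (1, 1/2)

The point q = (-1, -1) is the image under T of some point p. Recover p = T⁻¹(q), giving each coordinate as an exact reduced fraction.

p = (1, 2)

T1 = [1 0 -2; 0 1 0; 0 0 1]
T2·T1 = [1 0 -2; 0 -1 0; 0 0 1]
T3·…·T1 = [1 0 -2; 0 -1/2 0; 0 0 1]
det M = -1/2; M⁻¹ = [1 0 2; 0 -2 0; 0 0 1]
M⁻¹ · (-1, -1)ᵀ = (1, 2)ᵀ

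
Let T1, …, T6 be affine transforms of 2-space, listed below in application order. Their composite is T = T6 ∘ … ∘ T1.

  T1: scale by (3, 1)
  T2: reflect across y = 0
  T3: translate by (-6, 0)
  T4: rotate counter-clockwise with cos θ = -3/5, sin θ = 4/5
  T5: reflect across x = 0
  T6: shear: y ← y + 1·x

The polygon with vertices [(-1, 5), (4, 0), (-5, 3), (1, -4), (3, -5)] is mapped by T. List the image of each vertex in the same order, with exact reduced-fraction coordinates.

T1 scale by (3, 1): (-1, 5) → (-3, 5); (4, 0) → (12, 0); (-5, 3) → (-15, 3); (1, -4) → (3, -4); (3, -5) → (9, -5)
T2 reflect across y = 0: (-3, 5) → (-3, -5); (12, 0) → (12, 0); (-15, 3) → (-15, -3); (3, -4) → (3, 4); (9, -5) → (9, 5)
T3 translate by (-6, 0): (-3, -5) → (-9, -5); (12, 0) → (6, 0); (-15, -3) → (-21, -3); (3, 4) → (-3, 4); (9, 5) → (3, 5)
T4 rotate counter-clockwise with cos θ = -3/5, sin θ = 4/5: (-9, -5) → (47/5, -21/5); (6, 0) → (-18/5, 24/5); (-21, -3) → (15, -15); (-3, 4) → (-7/5, -24/5); (3, 5) → (-29/5, -3/5)
T5 reflect across x = 0: (47/5, -21/5) → (-47/5, -21/5); (-18/5, 24/5) → (18/5, 24/5); (15, -15) → (-15, -15); (-7/5, -24/5) → (7/5, -24/5); (-29/5, -3/5) → (29/5, -3/5)
T6 shear: y ← y + 1·x: (-47/5, -21/5) → (-47/5, -68/5); (18/5, 24/5) → (18/5, 42/5); (-15, -15) → (-15, -30); (7/5, -24/5) → (7/5, -17/5); (29/5, -3/5) → (29/5, 26/5)

image vertices: (-47/5, -68/5), (18/5, 42/5), (-15, -30), (7/5, -17/5), (29/5, 26/5)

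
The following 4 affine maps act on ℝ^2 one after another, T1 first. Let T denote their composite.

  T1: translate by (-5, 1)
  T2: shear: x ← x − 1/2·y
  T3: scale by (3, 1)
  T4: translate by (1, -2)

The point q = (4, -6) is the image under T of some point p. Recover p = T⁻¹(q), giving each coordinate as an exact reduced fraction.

T1 = [1 0 -5; 0 1 1; 0 0 1]
T2·T1 = [1 -1/2 -11/2; 0 1 1; 0 0 1]
T3·…·T1 = [3 -3/2 -33/2; 0 1 1; 0 0 1]
T4·…·T1 = [3 -3/2 -31/2; 0 1 -1; 0 0 1]
det M = 3; M⁻¹ = [1/3 1/2 17/3; 0 1 1; 0 0 1]
M⁻¹ · (4, -6)ᵀ = (4, -5)ᵀ

p = (4, -5)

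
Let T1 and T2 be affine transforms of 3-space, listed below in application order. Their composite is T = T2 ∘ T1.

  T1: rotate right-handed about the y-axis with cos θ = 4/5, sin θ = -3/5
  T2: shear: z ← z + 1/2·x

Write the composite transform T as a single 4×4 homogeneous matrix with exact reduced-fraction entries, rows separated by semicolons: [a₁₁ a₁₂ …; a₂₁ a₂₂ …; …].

T1 = [4/5 0 -3/5 0; 0 1 0 0; 3/5 0 4/5 0; 0 0 0 1]
T2·T1 = [4/5 0 -3/5 0; 0 1 0 0; 1 0 1/2 0; 0 0 0 1]

T = [4/5 0 -3/5 0; 0 1 0 0; 1 0 1/2 0; 0 0 0 1]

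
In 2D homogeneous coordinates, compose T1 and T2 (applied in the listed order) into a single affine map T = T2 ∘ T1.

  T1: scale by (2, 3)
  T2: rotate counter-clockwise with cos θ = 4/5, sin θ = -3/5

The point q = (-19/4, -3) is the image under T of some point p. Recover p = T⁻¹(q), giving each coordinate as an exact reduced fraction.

p = (-1, -7/4)

T1 = [2 0 0; 0 3 0; 0 0 1]
T2·T1 = [8/5 9/5 0; -6/5 12/5 0; 0 0 1]
det M = 6; M⁻¹ = [2/5 -3/10 0; 1/5 4/15 0; 0 0 1]
M⁻¹ · (-19/4, -3)ᵀ = (-1, -7/4)ᵀ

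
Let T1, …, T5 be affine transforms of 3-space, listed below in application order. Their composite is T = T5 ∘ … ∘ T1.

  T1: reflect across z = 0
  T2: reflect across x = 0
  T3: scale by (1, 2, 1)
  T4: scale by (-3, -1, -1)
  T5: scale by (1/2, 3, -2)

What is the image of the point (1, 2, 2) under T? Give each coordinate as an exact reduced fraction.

T(p) = (3/2, -12, -4)

T1 reflect across z = 0: (1, 2, 2) → (1, 2, -2)
T2 reflect across x = 0: (1, 2, -2) → (-1, 2, -2)
T3 scale by (1, 2, 1): (-1, 2, -2) → (-1, 4, -2)
T4 scale by (-3, -1, -1): (-1, 4, -2) → (3, -4, 2)
T5 scale by (1/2, 3, -2): (3, -4, 2) → (3/2, -12, -4)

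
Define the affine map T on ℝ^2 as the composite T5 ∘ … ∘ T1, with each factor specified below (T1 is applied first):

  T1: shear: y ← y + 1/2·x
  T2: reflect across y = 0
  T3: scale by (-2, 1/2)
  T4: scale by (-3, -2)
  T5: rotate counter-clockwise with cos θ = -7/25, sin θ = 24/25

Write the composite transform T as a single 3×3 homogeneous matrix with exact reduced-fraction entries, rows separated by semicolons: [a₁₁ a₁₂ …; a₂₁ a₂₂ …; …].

T1 = [1 0 0; 1/2 1 0; 0 0 1]
T2·T1 = [1 0 0; -1/2 -1 0; 0 0 1]
T3·…·T1 = [-2 0 0; -1/4 -1/2 0; 0 0 1]
T4·…·T1 = [6 0 0; 1/2 1 0; 0 0 1]
T5·…·T1 = [-54/25 -24/25 0; 281/50 -7/25 0; 0 0 1]

T = [-54/25 -24/25 0; 281/50 -7/25 0; 0 0 1]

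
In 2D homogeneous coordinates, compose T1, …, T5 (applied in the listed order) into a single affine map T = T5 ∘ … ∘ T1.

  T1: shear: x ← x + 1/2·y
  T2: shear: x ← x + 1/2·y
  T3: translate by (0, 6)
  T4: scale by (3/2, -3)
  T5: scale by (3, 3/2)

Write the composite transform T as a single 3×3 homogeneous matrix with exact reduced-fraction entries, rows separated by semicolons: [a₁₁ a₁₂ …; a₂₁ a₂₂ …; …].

T = [9/2 9/2 0; 0 -9/2 -27; 0 0 1]

T1 = [1 1/2 0; 0 1 0; 0 0 1]
T2·T1 = [1 1 0; 0 1 0; 0 0 1]
T3·…·T1 = [1 1 0; 0 1 6; 0 0 1]
T4·…·T1 = [3/2 3/2 0; 0 -3 -18; 0 0 1]
T5·…·T1 = [9/2 9/2 0; 0 -9/2 -27; 0 0 1]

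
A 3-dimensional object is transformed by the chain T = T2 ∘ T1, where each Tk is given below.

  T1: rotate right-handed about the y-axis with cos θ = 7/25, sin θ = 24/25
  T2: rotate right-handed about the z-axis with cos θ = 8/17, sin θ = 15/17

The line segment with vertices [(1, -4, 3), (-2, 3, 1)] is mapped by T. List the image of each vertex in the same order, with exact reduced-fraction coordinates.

image vertices: (2132/425, 77/85, -3/25), (-209/85, 30/17, 11/5)

T1 rotate right-handed about the y-axis with cos θ = 7/25, sin θ = 24/25: (1, -4, 3) → (79/25, -4, -3/25); (-2, 3, 1) → (2/5, 3, 11/5)
T2 rotate right-handed about the z-axis with cos θ = 8/17, sin θ = 15/17: (79/25, -4, -3/25) → (2132/425, 77/85, -3/25); (2/5, 3, 11/5) → (-209/85, 30/17, 11/5)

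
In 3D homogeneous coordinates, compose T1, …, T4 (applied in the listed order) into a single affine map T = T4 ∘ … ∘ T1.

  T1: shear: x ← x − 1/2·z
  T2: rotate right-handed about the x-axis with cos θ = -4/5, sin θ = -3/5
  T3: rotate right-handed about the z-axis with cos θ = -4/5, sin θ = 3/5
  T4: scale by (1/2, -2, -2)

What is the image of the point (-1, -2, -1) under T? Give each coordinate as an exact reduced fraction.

T1 shear: x ← x − 1/2·z: (-1, -2, -1) → (-1/2, -2, -1)
T2 rotate right-handed about the x-axis with cos θ = -4/5, sin θ = -3/5: (-1/2, -2, -1) → (-1/2, 1, 2)
T3 rotate right-handed about the z-axis with cos θ = -4/5, sin θ = 3/5: (-1/2, 1, 2) → (-1/5, -11/10, 2)
T4 scale by (1/2, -2, -2): (-1/5, -11/10, 2) → (-1/10, 11/5, -4)

T(p) = (-1/10, 11/5, -4)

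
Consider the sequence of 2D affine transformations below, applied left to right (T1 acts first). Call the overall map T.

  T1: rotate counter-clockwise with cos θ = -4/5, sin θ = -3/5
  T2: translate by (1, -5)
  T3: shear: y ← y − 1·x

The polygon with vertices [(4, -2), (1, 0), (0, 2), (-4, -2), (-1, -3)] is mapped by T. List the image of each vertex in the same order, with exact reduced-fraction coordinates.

T1 rotate counter-clockwise with cos θ = -4/5, sin θ = -3/5: (4, -2) → (-22/5, -4/5); (1, 0) → (-4/5, -3/5); (0, 2) → (6/5, -8/5); (-4, -2) → (2, 4); (-1, -3) → (-1, 3)
T2 translate by (1, -5): (-22/5, -4/5) → (-17/5, -29/5); (-4/5, -3/5) → (1/5, -28/5); (6/5, -8/5) → (11/5, -33/5); (2, 4) → (3, -1); (-1, 3) → (0, -2)
T3 shear: y ← y − 1·x: (-17/5, -29/5) → (-17/5, -12/5); (1/5, -28/5) → (1/5, -29/5); (11/5, -33/5) → (11/5, -44/5); (3, -1) → (3, -4); (0, -2) → (0, -2)

image vertices: (-17/5, -12/5), (1/5, -29/5), (11/5, -44/5), (3, -4), (0, -2)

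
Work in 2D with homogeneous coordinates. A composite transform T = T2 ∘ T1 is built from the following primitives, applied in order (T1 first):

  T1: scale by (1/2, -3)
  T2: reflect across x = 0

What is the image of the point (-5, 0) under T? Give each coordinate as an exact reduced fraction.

T1 scale by (1/2, -3): (-5, 0) → (-5/2, 0)
T2 reflect across x = 0: (-5/2, 0) → (5/2, 0)

T(p) = (5/2, 0)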